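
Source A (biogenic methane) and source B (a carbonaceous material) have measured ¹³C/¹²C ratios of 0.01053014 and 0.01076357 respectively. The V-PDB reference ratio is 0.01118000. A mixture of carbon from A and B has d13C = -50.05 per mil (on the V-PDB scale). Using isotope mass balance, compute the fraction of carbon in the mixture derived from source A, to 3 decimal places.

0.613

δ_A = (0.01053014/0.01118000 − 1)×1000 = (0.941873 − 1)×1000 = -58.127 per mil
δ_B = (0.01076357/0.01118000 − 1)×1000 = (0.962752 − 1)×1000 = -37.248 per mil
f_A = (δ_mix − δ_B)/(δ_A − δ_B) = (-50.05 − (-37.248))/(-58.127 − (-37.248))
f_A = -12.802 / -20.879 = 0.6132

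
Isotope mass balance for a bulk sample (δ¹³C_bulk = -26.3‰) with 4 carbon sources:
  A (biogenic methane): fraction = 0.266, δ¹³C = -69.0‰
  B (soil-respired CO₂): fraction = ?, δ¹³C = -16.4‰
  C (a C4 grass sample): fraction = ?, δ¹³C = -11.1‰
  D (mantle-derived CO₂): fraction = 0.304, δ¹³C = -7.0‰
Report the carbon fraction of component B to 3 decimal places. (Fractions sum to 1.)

Let f_B and f_C be the unknown fractions; fractions sum to 1 so f_B + f_C = 0.430.
Mass balance: Σ fᵢ·δᵢ = δ_bulk ⇒ f_B·(-16.4) + f_C·(-11.1) = -26.3 − (-20.482) = -5.818
Substitute f_C = 0.430 − f_B:
f_B·(-16.4 − -11.1) = -5.818 − 0.430×(-11.1) = -1.045
f_B = -1.045 / -5.3 = 0.1972

0.197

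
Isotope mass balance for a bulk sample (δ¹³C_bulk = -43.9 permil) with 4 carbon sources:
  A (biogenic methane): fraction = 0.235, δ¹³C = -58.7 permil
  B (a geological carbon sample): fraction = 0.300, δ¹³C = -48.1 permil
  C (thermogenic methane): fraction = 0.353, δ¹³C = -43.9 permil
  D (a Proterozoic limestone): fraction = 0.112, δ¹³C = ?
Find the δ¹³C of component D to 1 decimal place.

Isotope mass balance: δ_bulk = Σ fᵢ·δᵢ.
-43.9 = 0.235×(-58.7) + 0.300×(-48.1) + 0.353×(-43.9) + 0.112×δ_D
0.112·δ_D = -43.9 − (-43.721) = -0.179
δ_D = -0.179 / 0.112 = -1.60 permil

-1.6 permil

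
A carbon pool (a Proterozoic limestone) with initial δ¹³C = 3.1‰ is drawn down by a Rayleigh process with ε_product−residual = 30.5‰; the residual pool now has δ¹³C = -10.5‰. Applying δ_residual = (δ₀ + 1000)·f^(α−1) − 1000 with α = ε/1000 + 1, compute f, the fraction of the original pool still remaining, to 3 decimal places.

α − 1 = ε/1000 = 0.0305
(δ_res + 1000)/(δ₀ + 1000) = (-10.5 + 1000)/(3.1 + 1000) = 989.5/1003.1 = 0.986442
f = 0.986442^(1/0.0305) = exp(ln(0.986442)/0.0305) = exp(-0.01365/0.0305)
f = exp(-0.4476) = 0.6392

0.639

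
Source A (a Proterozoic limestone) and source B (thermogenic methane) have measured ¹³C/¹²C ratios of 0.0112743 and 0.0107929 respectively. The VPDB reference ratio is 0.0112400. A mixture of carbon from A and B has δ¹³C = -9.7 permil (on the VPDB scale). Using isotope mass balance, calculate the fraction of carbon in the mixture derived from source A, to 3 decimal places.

δ_A = (0.0112743/0.0112400 − 1)×1000 = (1.003052 − 1)×1000 = 3.052 permil
δ_B = (0.0107929/0.0112400 − 1)×1000 = (0.960222 − 1)×1000 = -39.778 permil
f_A = (δ_mix − δ_B)/(δ_A − δ_B) = (-9.7 − (-39.778))/(3.052 − (-39.778))
f_A = 30.078 / 42.829 = 0.7023

0.702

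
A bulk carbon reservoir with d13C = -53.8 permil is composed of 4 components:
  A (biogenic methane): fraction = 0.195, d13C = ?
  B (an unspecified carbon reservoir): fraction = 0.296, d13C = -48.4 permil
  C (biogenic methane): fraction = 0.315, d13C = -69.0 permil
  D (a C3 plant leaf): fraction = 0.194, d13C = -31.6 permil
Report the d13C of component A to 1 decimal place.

Isotope mass balance: δ_bulk = Σ fᵢ·δᵢ.
-53.8 = 0.195×δ_A + 0.296×(-48.4) + 0.315×(-69.0) + 0.194×(-31.6)
0.195·δ_A = -53.8 − (-42.192) = -11.608
δ_A = -11.608 / 0.195 = -59.53 permil

-59.5 permil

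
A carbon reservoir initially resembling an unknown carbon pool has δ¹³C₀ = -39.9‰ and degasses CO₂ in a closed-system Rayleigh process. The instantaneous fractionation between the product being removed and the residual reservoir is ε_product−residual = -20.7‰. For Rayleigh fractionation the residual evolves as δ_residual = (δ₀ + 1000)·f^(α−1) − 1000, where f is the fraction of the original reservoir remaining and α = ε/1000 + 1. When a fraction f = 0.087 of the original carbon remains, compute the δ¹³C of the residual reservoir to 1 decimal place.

9.9‰

Rayleigh residual: δ_res = (δ₀ + 1000)·f^(α−1) − 1000
α = ε/1000 + 1 = 0.97930, so α − 1 = -0.02070
f^(α−1) = 0.087^(-0.02070) = 1.051845
δ_res = (-39.9 + 1000) × 1.051845 − 1000 = 1009.877 − 1000 = 9.88‰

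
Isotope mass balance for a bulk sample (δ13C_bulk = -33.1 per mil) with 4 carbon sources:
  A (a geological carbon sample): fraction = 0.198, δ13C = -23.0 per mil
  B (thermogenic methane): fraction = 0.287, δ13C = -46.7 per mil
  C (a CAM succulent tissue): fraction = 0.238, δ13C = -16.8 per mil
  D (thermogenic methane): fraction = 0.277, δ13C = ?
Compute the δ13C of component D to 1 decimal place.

Isotope mass balance: δ_bulk = Σ fᵢ·δᵢ.
-33.1 = 0.198×(-23.0) + 0.287×(-46.7) + 0.238×(-16.8) + 0.277×δ_D
0.277·δ_D = -33.1 − (-21.955) = -11.145
δ_D = -11.145 / 0.277 = -40.23 per mil

-40.2 per mil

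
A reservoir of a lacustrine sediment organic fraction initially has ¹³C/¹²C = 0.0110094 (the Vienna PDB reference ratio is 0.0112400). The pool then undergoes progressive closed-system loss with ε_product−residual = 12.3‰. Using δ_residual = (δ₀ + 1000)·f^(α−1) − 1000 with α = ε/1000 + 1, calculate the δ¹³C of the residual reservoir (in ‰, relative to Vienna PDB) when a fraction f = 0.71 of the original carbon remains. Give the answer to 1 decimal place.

-24.6‰

δ₀ = (0.0110094/0.0112400 − 1)×1000 = (0.979484 − 1)×1000 = -20.516‰
α − 1 = ε/1000 = 0.0123
f^(α−1) = 0.71^(0.0123) = 0.995796
δ_res = (-20.516 + 1000) × 0.995796 − 1000 = 975.366 − 1000 = -24.63‰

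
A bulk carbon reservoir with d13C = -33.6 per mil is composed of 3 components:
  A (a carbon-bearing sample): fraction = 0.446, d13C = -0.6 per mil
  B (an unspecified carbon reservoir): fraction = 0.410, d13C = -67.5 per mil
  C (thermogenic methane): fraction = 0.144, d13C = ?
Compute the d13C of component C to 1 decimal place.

-39.3 per mil

Isotope mass balance: δ_bulk = Σ fᵢ·δᵢ.
-33.6 = 0.446×(-0.6) + 0.410×(-67.5) + 0.144×δ_C
0.144·δ_C = -33.6 − (-27.943) = -5.657
δ_C = -5.657 / 0.144 = -39.29 per mil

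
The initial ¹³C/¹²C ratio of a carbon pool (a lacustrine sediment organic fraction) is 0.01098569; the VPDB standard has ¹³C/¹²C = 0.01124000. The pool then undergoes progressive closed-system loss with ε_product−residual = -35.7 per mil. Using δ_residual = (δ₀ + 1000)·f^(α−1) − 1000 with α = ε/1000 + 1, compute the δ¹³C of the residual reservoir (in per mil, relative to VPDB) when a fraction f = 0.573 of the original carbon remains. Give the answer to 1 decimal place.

-3.0 per mil

δ₀ = (0.01098569/0.01124000 − 1)×1000 = (0.977375 − 1)×1000 = -22.625 per mil
α − 1 = ε/1000 = -0.0357
f^(α−1) = 0.573^(-0.0357) = 1.020079
δ_res = (-22.625 + 1000) × 1.020079 − 1000 = 996.999 − 1000 = -3.00 per mil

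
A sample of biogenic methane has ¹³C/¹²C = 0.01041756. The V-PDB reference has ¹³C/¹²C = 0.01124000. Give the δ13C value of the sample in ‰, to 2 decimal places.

-73.17‰

δ13C = (R_sample / R_standard − 1) × 1000
R_sample / R_standard = 0.01041756 / 0.01124000 = 0.926829
δ13C = (0.926829 − 1) × 1000 = -73.171‰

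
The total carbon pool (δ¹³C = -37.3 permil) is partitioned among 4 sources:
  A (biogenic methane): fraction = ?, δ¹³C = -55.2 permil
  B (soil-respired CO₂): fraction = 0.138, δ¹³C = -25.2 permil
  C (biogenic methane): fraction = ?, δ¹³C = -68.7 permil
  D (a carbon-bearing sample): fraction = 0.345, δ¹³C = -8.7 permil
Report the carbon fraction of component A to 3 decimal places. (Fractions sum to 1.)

Let f_A and f_C be the unknown fractions; fractions sum to 1 so f_A + f_C = 0.517.
Mass balance: Σ fᵢ·δᵢ = δ_bulk ⇒ f_A·(-55.2) + f_C·(-68.7) = -37.3 − (-6.479) = -30.821
Substitute f_C = 0.517 − f_A:
f_A·(-55.2 − -68.7) = -30.821 − 0.517×(-68.7) = 4.697
f_A = 4.697 / 13.5 = 0.3479

0.348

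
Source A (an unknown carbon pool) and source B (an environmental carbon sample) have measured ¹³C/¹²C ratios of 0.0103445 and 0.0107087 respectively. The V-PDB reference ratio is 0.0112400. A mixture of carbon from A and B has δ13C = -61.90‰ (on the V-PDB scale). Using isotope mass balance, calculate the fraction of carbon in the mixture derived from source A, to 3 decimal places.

δ_A = (0.0103445/0.0112400 − 1)×1000 = (0.920329 − 1)×1000 = -79.671‰
δ_B = (0.0107087/0.0112400 − 1)×1000 = (0.952731 − 1)×1000 = -47.269‰
f_A = (δ_mix − δ_B)/(δ_A − δ_B) = (-61.90 − (-47.269))/(-79.671 − (-47.269))
f_A = -14.631 / -32.402 = 0.4516

0.452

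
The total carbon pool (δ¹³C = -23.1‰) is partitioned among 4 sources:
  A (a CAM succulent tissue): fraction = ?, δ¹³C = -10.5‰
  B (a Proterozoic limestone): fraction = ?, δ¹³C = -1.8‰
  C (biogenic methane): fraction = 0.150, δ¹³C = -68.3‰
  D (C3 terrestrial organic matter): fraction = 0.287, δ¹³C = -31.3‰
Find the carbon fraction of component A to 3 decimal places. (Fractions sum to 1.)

0.329

Let f_A and f_B be the unknown fractions; fractions sum to 1 so f_A + f_B = 0.563.
Mass balance: Σ fᵢ·δᵢ = δ_bulk ⇒ f_A·(-10.5) + f_B·(-1.8) = -23.1 − (-19.228) = -3.872
Substitute f_B = 0.563 − f_A:
f_A·(-10.5 − -1.8) = -3.872 − 0.563×(-1.8) = -2.859
f_A = -2.859 / -8.7 = 0.3286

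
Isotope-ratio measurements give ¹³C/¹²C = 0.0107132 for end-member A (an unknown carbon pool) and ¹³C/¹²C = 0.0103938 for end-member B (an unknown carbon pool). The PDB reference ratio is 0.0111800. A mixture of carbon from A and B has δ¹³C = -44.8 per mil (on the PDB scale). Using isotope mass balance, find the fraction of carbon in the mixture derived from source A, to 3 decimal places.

0.893

δ_A = (0.0107132/0.0111800 − 1)×1000 = (0.958247 − 1)×1000 = -41.753 per mil
δ_B = (0.0103938/0.0111800 − 1)×1000 = (0.929678 − 1)×1000 = -70.322 per mil
f_A = (δ_mix − δ_B)/(δ_A − δ_B) = (-44.8 − (-70.322))/(-41.753 − (-70.322))
f_A = 25.522 / 28.569 = 0.8934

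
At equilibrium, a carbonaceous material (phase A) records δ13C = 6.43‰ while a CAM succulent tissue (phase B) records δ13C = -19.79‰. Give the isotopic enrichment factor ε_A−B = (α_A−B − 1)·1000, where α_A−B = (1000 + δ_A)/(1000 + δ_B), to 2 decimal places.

26.75‰

α_A−B = (1000 + 6.43) / (1000 + -19.79) = 1006.43 / 980.21 = 1.026749
ε_A−B = (1.026749 − 1) × 1000 = 26.749‰
(The approximation ε ≈ δ_A − δ_B would give 26.22‰.)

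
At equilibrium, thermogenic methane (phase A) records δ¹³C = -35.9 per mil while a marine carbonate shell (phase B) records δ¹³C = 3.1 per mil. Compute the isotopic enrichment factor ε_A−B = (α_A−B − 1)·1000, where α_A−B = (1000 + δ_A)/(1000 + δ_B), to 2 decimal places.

-38.88 per mil

α_A−B = (1000 + -35.9) / (1000 + 3.1) = 964.1 / 1003.1 = 0.961121
ε_A−B = (0.961121 − 1) × 1000 = -38.879 per mil
(The approximation ε ≈ δ_A − δ_B would give -39.0 per mil.)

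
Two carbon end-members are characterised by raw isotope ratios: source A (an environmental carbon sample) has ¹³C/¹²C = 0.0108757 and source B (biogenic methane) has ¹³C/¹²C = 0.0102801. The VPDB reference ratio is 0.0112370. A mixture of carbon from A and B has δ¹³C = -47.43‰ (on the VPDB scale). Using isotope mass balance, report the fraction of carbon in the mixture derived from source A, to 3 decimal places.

0.712

δ_A = (0.0108757/0.0112370 − 1)×1000 = (0.967847 − 1)×1000 = -32.153‰
δ_B = (0.0102801/0.0112370 − 1)×1000 = (0.914844 − 1)×1000 = -85.156‰
f_A = (δ_mix − δ_B)/(δ_A − δ_B) = (-47.43 − (-85.156))/(-32.153 − (-85.156))
f_A = 37.726 / 53.003 = 0.7118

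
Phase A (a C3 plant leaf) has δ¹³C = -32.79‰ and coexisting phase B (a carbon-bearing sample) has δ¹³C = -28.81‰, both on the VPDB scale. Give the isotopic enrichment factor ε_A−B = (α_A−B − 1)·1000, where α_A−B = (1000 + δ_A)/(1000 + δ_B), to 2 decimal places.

-4.10‰

α_A−B = (1000 + -32.79) / (1000 + -28.81) = 967.21 / 971.19 = 0.995902
ε_A−B = (0.995902 − 1) × 1000 = -4.098‰
(The approximation ε ≈ δ_A − δ_B would give -3.98‰.)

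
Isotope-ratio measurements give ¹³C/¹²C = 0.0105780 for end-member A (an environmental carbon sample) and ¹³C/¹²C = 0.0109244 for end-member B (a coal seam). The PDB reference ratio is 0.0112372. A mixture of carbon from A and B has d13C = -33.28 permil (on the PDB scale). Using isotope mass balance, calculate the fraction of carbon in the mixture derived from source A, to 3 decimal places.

0.177

δ_A = (0.0105780/0.0112372 − 1)×1000 = (0.941338 − 1)×1000 = -58.662 permil
δ_B = (0.0109244/0.0112372 − 1)×1000 = (0.972164 − 1)×1000 = -27.836 permil
f_A = (δ_mix − δ_B)/(δ_A − δ_B) = (-33.28 − (-27.836))/(-58.662 − (-27.836))
f_A = -5.444 / -30.826 = 0.1766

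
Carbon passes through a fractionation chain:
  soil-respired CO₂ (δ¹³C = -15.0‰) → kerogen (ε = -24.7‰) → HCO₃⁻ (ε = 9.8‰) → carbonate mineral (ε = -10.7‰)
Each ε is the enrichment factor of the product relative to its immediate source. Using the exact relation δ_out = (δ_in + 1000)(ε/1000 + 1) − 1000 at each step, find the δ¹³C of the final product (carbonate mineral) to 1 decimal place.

-40.3‰

step 1: δ = (-15.00 + 1000)·(-24.7/1000 + 1) − 1000 = -39.33‰
step 2: δ = (-39.33 + 1000)·(9.8/1000 + 1) − 1000 = -29.91‰
step 3: δ = (-29.91 + 1000)·(-10.7/1000 + 1) − 1000 = -40.29‰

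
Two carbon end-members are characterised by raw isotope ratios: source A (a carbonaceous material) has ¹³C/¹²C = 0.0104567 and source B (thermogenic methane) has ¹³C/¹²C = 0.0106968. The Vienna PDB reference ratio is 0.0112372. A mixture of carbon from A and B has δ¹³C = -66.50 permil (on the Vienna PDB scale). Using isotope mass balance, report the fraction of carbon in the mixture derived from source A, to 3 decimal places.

0.862

δ_A = (0.0104567/0.0112372 − 1)×1000 = (0.930543 − 1)×1000 = -69.457 permil
δ_B = (0.0106968/0.0112372 − 1)×1000 = (0.951910 − 1)×1000 = -48.090 permil
f_A = (δ_mix − δ_B)/(δ_A − δ_B) = (-66.50 − (-48.090))/(-69.457 − (-48.090))
f_A = -18.410 / -21.367 = 0.8616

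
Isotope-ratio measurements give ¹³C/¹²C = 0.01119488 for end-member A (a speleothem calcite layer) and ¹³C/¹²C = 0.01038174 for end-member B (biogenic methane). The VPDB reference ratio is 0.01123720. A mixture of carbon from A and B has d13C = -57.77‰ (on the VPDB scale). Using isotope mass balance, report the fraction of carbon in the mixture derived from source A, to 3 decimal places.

0.254

δ_A = (0.01119488/0.01123720 − 1)×1000 = (0.996234 − 1)×1000 = -3.766‰
δ_B = (0.01038174/0.01123720 − 1)×1000 = (0.923872 − 1)×1000 = -76.128‰
f_A = (δ_mix − δ_B)/(δ_A − δ_B) = (-57.77 − (-76.128))/(-3.766 − (-76.128))
f_A = 18.358 / 72.361 = 0.2537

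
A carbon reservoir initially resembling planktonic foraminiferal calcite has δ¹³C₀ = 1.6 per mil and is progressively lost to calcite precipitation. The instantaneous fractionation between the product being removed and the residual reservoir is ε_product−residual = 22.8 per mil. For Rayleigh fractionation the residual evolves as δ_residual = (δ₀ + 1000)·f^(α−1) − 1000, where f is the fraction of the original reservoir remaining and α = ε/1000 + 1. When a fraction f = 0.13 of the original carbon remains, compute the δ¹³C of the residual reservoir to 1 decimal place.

-43.9 per mil

Rayleigh residual: δ_res = (δ₀ + 1000)·f^(α−1) − 1000
α = ε/1000 + 1 = 1.02280, so α − 1 = 0.02280
f^(α−1) = 0.13^(0.02280) = 0.954548
δ_res = (1.6 + 1000) × 0.954548 − 1000 = 956.076 − 1000 = -43.92 per mil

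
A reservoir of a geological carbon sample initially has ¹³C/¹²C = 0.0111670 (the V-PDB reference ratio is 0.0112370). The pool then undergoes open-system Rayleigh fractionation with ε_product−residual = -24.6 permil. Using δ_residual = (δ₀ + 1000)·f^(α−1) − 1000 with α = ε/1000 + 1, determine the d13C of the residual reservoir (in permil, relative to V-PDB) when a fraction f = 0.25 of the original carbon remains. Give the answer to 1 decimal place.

δ₀ = (0.0111670/0.0112370 − 1)×1000 = (0.993771 − 1)×1000 = -6.229 permil
α − 1 = ε/1000 = -0.0246
f^(α−1) = 0.25^(-0.0246) = 1.034691
δ_res = (-6.229 + 1000) × 1.034691 − 1000 = 1028.245 − 1000 = 28.25 permil

28.2 permil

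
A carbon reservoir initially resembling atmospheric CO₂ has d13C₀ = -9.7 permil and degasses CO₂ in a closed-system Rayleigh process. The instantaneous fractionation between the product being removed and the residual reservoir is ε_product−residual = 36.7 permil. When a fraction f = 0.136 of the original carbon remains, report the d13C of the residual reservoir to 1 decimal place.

Rayleigh residual: δ_res = (δ₀ + 1000)·f^(α−1) − 1000
α = ε/1000 + 1 = 1.03670, so α − 1 = 0.03670
f^(α−1) = 0.136^(0.03670) = 0.929396
δ_res = (-9.7 + 1000) × 0.929396 − 1000 = 920.381 − 1000 = -79.62 permil

-79.6 permil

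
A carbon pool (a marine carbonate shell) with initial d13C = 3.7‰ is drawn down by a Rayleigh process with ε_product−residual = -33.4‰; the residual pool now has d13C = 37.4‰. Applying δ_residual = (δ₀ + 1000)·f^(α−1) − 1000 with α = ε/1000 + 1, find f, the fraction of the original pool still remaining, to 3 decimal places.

0.372

α − 1 = ε/1000 = -0.0334
(δ_res + 1000)/(δ₀ + 1000) = (37.4 + 1000)/(3.7 + 1000) = 1037.4/1003.7 = 1.033576
f = 1.033576^(1/-0.0334) = exp(ln(1.033576)/-0.0334) = exp(0.03302/-0.0334)
f = exp(-0.9888) = 0.3720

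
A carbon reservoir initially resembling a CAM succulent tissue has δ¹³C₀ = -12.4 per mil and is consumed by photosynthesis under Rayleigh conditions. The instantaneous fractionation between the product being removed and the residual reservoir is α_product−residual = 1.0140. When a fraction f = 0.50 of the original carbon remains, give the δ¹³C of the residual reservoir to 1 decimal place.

Rayleigh residual: δ_res = (δ₀ + 1000)·f^(α−1) − 1000
α − 1 = 0.01400
f^(α−1) = 0.50^(0.01400) = 0.990343
δ_res = (-12.4 + 1000) × 0.990343 − 1000 = 978.063 − 1000 = -21.94 per mil

-21.9 per mil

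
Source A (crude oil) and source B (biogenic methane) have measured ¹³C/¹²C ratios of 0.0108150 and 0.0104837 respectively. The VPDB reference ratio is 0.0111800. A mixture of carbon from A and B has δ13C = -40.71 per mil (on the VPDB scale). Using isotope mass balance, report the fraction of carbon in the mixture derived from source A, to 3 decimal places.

0.728

δ_A = (0.0108150/0.0111800 − 1)×1000 = (0.967352 − 1)×1000 = -32.648 per mil
δ_B = (0.0104837/0.0111800 − 1)×1000 = (0.937719 − 1)×1000 = -62.281 per mil
f_A = (δ_mix − δ_B)/(δ_A − δ_B) = (-40.71 − (-62.281))/(-32.648 − (-62.281))
f_A = 21.571 / 29.633 = 0.7279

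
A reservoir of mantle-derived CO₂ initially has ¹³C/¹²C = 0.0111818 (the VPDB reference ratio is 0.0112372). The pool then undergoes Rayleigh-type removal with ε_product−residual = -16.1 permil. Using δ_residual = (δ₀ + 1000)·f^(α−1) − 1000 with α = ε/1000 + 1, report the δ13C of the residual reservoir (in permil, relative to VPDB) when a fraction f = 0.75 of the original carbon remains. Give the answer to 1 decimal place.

δ₀ = (0.0111818/0.0112372 − 1)×1000 = (0.995070 − 1)×1000 = -4.930 permil
α − 1 = ε/1000 = -0.0161
f^(α−1) = 0.75^(-0.0161) = 1.004642
δ_res = (-4.930 + 1000) × 1.004642 − 1000 = 999.689 − 1000 = -0.31 permil

-0.3 permil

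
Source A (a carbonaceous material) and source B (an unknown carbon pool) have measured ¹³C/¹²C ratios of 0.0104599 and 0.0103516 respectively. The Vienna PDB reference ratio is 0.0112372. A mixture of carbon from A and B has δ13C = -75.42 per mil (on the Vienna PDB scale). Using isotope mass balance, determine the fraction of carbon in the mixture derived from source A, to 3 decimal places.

0.352

δ_A = (0.0104599/0.0112372 − 1)×1000 = (0.930828 − 1)×1000 = -69.172 per mil
δ_B = (0.0103516/0.0112372 − 1)×1000 = (0.921190 − 1)×1000 = -78.810 per mil
f_A = (δ_mix − δ_B)/(δ_A − δ_B) = (-75.42 − (-78.810))/(-69.172 − (-78.810))
f_A = 3.390 / 9.638 = 0.3517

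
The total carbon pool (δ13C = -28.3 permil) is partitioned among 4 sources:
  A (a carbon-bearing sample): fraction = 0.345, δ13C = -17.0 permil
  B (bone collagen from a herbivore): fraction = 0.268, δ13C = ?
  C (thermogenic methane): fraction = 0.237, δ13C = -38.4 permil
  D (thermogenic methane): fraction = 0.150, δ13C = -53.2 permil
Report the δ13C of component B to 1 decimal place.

Isotope mass balance: δ_bulk = Σ fᵢ·δᵢ.
-28.3 = 0.345×(-17.0) + 0.268×δ_B + 0.237×(-38.4) + 0.150×(-53.2)
0.268·δ_B = -28.3 − (-22.946) = -5.354
δ_B = -5.354 / 0.268 = -19.98 permil

-20.0 permil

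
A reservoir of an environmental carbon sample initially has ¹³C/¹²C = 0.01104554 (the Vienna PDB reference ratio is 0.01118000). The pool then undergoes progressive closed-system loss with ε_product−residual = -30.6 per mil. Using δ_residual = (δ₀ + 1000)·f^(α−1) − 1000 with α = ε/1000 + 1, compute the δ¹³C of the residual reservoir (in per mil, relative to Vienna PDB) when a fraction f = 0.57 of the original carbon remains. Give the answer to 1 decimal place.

5.1 per mil

δ₀ = (0.01104554/0.01118000 − 1)×1000 = (0.987973 − 1)×1000 = -12.027 per mil
α − 1 = ε/1000 = -0.0306
f^(α−1) = 0.57^(-0.0306) = 1.017350
δ_res = (-12.027 + 1000) × 1.017350 − 1000 = 1005.114 − 1000 = 5.11 per mil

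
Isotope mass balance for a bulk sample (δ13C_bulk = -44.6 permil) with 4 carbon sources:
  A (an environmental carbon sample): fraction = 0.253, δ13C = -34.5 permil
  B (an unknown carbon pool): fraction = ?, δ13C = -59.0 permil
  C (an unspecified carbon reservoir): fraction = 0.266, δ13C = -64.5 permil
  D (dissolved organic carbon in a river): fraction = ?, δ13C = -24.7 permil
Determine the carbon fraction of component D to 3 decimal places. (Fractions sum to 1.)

Let f_D and f_B be the unknown fractions; fractions sum to 1 so f_D + f_B = 0.481.
Mass balance: Σ fᵢ·δᵢ = δ_bulk ⇒ f_D·(-24.7) + f_B·(-59.0) = -44.6 − (-25.886) = -18.715
Substitute f_B = 0.481 − f_D:
f_D·(-24.7 − -59.0) = -18.715 − 0.481×(-59.0) = 9.664
f_D = 9.664 / 34.3 = 0.2818

0.282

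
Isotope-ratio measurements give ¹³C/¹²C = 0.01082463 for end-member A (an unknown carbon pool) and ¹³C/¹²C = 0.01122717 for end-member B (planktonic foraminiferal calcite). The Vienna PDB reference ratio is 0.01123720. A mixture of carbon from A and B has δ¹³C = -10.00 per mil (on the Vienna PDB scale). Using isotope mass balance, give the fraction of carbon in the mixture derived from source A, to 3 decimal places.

0.254

δ_A = (0.01082463/0.01123720 − 1)×1000 = (0.963285 − 1)×1000 = -36.715 per mil
δ_B = (0.01122717/0.01123720 − 1)×1000 = (0.999107 − 1)×1000 = -0.893 per mil
f_A = (δ_mix − δ_B)/(δ_A − δ_B) = (-10.00 − (-0.893))/(-36.715 − (-0.893))
f_A = -9.107 / -35.822 = 0.2542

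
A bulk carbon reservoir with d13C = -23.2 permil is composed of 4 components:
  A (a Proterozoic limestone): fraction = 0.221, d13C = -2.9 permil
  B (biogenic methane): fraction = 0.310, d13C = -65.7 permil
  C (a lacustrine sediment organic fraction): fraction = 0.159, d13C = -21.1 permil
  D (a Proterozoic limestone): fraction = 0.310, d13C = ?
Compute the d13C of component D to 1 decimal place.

Isotope mass balance: δ_bulk = Σ fᵢ·δᵢ.
-23.2 = 0.221×(-2.9) + 0.310×(-65.7) + 0.159×(-21.1) + 0.310×δ_D
0.310·δ_D = -23.2 − (-24.363) = 1.163
δ_D = 1.163 / 0.310 = 3.75 permil

3.8 permil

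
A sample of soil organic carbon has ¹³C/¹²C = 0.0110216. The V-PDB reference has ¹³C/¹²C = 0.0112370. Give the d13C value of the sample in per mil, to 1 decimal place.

-19.2 per mil

d13C = (R_sample / R_standard − 1) × 1000
R_sample / R_standard = 0.0110216 / 0.0112370 = 0.980831
d13C = (0.980831 − 1) × 1000 = -19.17 per mil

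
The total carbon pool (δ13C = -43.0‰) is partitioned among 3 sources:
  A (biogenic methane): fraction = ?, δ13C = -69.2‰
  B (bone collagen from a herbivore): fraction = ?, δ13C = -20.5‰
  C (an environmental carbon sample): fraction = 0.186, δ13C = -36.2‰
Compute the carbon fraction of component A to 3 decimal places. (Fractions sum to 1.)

Let f_A and f_B be the unknown fractions; fractions sum to 1 so f_A + f_B = 0.814.
Mass balance: Σ fᵢ·δᵢ = δ_bulk ⇒ f_A·(-69.2) + f_B·(-20.5) = -43.0 − (-6.733) = -36.267
Substitute f_B = 0.814 − f_A:
f_A·(-69.2 − -20.5) = -36.267 − 0.814×(-20.5) = -19.580
f_A = -19.580 / -48.7 = 0.4020

0.402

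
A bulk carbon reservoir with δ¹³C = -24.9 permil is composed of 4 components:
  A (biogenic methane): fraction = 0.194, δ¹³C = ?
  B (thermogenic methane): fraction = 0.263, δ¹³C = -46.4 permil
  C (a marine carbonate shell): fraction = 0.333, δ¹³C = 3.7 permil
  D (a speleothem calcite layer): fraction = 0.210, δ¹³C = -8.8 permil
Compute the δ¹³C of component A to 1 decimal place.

Isotope mass balance: δ_bulk = Σ fᵢ·δᵢ.
-24.9 = 0.194×δ_A + 0.263×(-46.4) + 0.333×(3.7) + 0.210×(-8.8)
0.194·δ_A = -24.9 − (-12.819) = -12.081
δ_A = -12.081 / 0.194 = -62.27 permil

-62.3 permil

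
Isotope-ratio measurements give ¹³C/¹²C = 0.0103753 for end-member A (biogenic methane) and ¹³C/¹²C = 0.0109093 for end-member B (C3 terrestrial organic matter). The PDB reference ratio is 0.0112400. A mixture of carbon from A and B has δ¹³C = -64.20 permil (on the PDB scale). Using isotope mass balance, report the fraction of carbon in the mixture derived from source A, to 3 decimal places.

0.732

δ_A = (0.0103753/0.0112400 − 1)×1000 = (0.923069 − 1)×1000 = -76.931 permil
δ_B = (0.0109093/0.0112400 − 1)×1000 = (0.970578 − 1)×1000 = -29.422 permil
f_A = (δ_mix − δ_B)/(δ_A − δ_B) = (-64.20 − (-29.422))/(-76.931 − (-29.422))
f_A = -34.778 / -47.509 = 0.7320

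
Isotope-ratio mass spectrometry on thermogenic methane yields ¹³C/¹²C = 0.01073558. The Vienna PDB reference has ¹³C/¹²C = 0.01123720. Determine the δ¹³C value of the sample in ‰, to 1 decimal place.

-44.6‰

δ¹³C = (R_sample / R_standard − 1) × 1000
R_sample / R_standard = 0.01073558 / 0.01123720 = 0.955361
δ¹³C = (0.955361 − 1) × 1000 = -44.64‰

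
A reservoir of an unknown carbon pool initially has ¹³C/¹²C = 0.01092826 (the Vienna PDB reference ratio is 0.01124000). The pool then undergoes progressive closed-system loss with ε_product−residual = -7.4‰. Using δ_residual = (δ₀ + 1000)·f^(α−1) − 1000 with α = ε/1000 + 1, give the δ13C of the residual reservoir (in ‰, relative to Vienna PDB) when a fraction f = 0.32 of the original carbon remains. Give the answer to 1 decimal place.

-19.5‰

δ₀ = (0.01092826/0.01124000 − 1)×1000 = (0.972265 − 1)×1000 = -27.735‰
α − 1 = ε/1000 = -0.0074
f^(α−1) = 0.32^(-0.0074) = 1.008467
δ_res = (-27.735 + 1000) × 1.008467 − 1000 = 980.498 − 1000 = -19.50‰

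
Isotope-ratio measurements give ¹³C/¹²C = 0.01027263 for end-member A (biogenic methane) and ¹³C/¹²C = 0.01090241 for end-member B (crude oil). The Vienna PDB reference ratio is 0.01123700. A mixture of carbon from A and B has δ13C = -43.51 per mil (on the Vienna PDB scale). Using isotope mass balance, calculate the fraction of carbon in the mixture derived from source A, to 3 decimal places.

0.245

δ_A = (0.01027263/0.01123700 − 1)×1000 = (0.914179 − 1)×1000 = -85.821 per mil
δ_B = (0.01090241/0.01123700 − 1)×1000 = (0.970224 − 1)×1000 = -29.776 per mil
f_A = (δ_mix − δ_B)/(δ_A − δ_B) = (-43.51 − (-29.776))/(-85.821 − (-29.776))
f_A = -13.734 / -56.045 = 0.2451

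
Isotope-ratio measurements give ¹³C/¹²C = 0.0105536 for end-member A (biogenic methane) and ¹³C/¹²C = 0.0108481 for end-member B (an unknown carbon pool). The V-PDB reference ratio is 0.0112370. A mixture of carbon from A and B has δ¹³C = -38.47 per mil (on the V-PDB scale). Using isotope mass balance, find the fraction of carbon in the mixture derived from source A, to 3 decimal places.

δ_A = (0.0105536/0.0112370 − 1)×1000 = (0.939183 − 1)×1000 = -60.817 per mil
δ_B = (0.0108481/0.0112370 − 1)×1000 = (0.965391 − 1)×1000 = -34.609 per mil
f_A = (δ_mix − δ_B)/(δ_A − δ_B) = (-38.47 − (-34.609))/(-60.817 − (-34.609))
f_A = -3.861 / -26.208 = 0.1473

0.147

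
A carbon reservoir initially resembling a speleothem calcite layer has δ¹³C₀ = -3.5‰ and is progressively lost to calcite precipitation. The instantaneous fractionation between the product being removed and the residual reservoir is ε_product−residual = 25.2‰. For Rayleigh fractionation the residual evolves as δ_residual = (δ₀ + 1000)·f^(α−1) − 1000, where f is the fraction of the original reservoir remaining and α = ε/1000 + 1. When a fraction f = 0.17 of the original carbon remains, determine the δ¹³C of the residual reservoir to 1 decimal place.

Rayleigh residual: δ_res = (δ₀ + 1000)·f^(α−1) − 1000
α = ε/1000 + 1 = 1.02520, so α − 1 = 0.02520
f^(α−1) = 0.17^(0.02520) = 0.956329
δ_res = (-3.5 + 1000) × 0.956329 − 1000 = 952.982 − 1000 = -47.02‰

-47.0‰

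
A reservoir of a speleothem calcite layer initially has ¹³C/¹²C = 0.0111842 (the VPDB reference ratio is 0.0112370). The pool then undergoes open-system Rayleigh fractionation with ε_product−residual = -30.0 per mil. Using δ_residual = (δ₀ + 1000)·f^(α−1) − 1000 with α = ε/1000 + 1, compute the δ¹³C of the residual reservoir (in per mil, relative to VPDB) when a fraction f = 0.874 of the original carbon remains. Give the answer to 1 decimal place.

δ₀ = (0.0111842/0.0112370 − 1)×1000 = (0.995301 − 1)×1000 = -4.699 per mil
α − 1 = ε/1000 = -0.0300
f^(α−1) = 0.874^(-0.0300) = 1.004048
δ_res = (-4.699 + 1000) × 1.004048 − 1000 = 999.331 − 1000 = -0.67 per mil

-0.7 per mil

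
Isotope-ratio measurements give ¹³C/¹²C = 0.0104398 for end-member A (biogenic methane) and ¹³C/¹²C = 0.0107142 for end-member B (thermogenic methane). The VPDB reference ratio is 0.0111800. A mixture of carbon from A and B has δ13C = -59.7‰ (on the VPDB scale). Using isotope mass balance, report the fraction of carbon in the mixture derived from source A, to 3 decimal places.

0.735

δ_A = (0.0104398/0.0111800 − 1)×1000 = (0.933792 − 1)×1000 = -66.208‰
δ_B = (0.0107142/0.0111800 − 1)×1000 = (0.958336 − 1)×1000 = -41.664‰
f_A = (δ_mix − δ_B)/(δ_A − δ_B) = (-59.7 − (-41.664))/(-66.208 − (-41.664))
f_A = -18.036 / -24.544 = 0.7349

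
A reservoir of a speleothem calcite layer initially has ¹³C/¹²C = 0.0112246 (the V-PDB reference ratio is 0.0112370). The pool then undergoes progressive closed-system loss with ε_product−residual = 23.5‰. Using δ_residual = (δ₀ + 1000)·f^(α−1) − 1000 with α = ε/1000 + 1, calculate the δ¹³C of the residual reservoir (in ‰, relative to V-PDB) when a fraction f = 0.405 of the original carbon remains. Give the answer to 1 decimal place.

δ₀ = (0.0112246/0.0112370 − 1)×1000 = (0.998897 − 1)×1000 = -1.103‰
α − 1 = ε/1000 = 0.0235
f^(α−1) = 0.405^(0.0235) = 0.978983
δ_res = (-1.103 + 1000) × 0.978983 − 1000 = 977.903 − 1000 = -22.10‰

-22.1‰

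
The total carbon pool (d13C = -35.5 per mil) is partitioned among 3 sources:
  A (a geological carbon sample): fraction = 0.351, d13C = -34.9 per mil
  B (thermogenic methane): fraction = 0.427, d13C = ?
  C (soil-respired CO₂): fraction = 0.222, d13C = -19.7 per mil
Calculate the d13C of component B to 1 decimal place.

Isotope mass balance: δ_bulk = Σ fᵢ·δᵢ.
-35.5 = 0.351×(-34.9) + 0.427×δ_B + 0.222×(-19.7)
0.427·δ_B = -35.5 − (-16.623) = -18.877
δ_B = -18.877 / 0.427 = -44.21 per mil

-44.2 per mil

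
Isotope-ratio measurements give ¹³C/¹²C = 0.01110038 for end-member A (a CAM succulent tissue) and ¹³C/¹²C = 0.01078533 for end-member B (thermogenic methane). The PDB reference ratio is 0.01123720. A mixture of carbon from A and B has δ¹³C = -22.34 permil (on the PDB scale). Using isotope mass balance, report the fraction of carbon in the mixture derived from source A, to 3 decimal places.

0.637

δ_A = (0.01110038/0.01123720 − 1)×1000 = (0.987824 − 1)×1000 = -12.176 permil
δ_B = (0.01078533/0.01123720 − 1)×1000 = (0.959788 − 1)×1000 = -40.212 permil
f_A = (δ_mix − δ_B)/(δ_A − δ_B) = (-22.34 − (-40.212))/(-12.176 − (-40.212))
f_A = 17.872 / 28.036 = 0.6375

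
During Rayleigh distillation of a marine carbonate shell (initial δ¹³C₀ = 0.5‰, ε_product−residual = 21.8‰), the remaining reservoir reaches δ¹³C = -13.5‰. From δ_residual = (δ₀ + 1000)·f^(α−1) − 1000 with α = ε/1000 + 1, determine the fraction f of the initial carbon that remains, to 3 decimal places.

0.524

α − 1 = ε/1000 = 0.0218
(δ_res + 1000)/(δ₀ + 1000) = (-13.5 + 1000)/(0.5 + 1000) = 986.5/1000.5 = 0.986007
f = 0.986007^(1/0.0218) = exp(ln(0.986007)/0.0218) = exp(-0.01409/0.0218)
f = exp(-0.6464) = 0.5239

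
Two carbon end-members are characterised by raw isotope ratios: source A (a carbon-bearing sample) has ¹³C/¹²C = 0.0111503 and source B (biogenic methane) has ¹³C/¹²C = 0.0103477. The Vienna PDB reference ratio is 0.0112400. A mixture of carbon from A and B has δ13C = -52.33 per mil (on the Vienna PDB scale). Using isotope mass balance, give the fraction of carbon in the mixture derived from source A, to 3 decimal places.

0.379

δ_A = (0.0111503/0.0112400 − 1)×1000 = (0.992020 − 1)×1000 = -7.980 per mil
δ_B = (0.0103477/0.0112400 − 1)×1000 = (0.920614 − 1)×1000 = -79.386 per mil
f_A = (δ_mix − δ_B)/(δ_A − δ_B) = (-52.33 − (-79.386))/(-7.980 − (-79.386))
f_A = 27.056 / 71.406 = 0.3789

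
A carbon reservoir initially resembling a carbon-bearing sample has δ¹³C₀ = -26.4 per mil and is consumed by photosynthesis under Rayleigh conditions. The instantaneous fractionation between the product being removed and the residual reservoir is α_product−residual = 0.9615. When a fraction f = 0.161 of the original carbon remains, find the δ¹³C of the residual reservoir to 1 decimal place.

44.5 per mil

Rayleigh residual: δ_res = (δ₀ + 1000)·f^(α−1) − 1000
α − 1 = -0.03850
f^(α−1) = 0.161^(-0.03850) = 1.072846
δ_res = (-26.4 + 1000) × 1.072846 − 1000 = 1044.522 − 1000 = 44.52 per mil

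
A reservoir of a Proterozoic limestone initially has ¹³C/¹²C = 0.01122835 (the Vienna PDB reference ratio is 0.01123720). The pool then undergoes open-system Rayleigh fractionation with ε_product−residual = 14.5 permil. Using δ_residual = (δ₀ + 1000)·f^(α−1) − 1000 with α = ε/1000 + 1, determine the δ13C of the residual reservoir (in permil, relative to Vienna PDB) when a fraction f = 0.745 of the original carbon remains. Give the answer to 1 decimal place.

-5.0 permil

δ₀ = (0.01122835/0.01123720 − 1)×1000 = (0.999212 − 1)×1000 = -0.788 permil
α − 1 = ε/1000 = 0.0145
f^(α−1) = 0.745^(0.0145) = 0.995741
δ_res = (-0.788 + 1000) × 0.995741 − 1000 = 994.957 − 1000 = -5.04 permil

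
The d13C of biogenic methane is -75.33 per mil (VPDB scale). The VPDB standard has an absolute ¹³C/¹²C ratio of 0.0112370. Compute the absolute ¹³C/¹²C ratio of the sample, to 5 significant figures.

0.010391

R_sample = R_standard × (d13C/1000 + 1)
R_sample = 0.0112370 × (-75.33/1000 + 1) = 0.0112370 × 0.924670
R_sample = 0.0103905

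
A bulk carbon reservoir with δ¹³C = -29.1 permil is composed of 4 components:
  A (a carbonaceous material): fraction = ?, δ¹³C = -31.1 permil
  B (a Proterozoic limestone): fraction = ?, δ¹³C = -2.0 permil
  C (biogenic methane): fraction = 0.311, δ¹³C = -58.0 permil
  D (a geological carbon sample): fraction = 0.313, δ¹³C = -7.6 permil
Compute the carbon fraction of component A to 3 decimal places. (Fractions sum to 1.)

0.273

Let f_A and f_B be the unknown fractions; fractions sum to 1 so f_A + f_B = 0.376.
Mass balance: Σ fᵢ·δᵢ = δ_bulk ⇒ f_A·(-31.1) + f_B·(-2.0) = -29.1 − (-20.417) = -8.683
Substitute f_B = 0.376 − f_A:
f_A·(-31.1 − -2.0) = -8.683 − 0.376×(-2.0) = -7.931
f_A = -7.931 / -29.1 = 0.2725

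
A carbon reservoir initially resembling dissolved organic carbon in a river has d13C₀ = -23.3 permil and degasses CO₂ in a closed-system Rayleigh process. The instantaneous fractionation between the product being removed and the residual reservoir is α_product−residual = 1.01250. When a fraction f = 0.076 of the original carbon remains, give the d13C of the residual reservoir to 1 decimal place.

Rayleigh residual: δ_res = (δ₀ + 1000)·f^(α−1) − 1000
α − 1 = 0.01250
f^(α−1) = 0.076^(0.01250) = 0.968301
δ_res = (-23.3 + 1000) × 0.968301 − 1000 = 945.739 − 1000 = -54.26 permil

-54.3 permil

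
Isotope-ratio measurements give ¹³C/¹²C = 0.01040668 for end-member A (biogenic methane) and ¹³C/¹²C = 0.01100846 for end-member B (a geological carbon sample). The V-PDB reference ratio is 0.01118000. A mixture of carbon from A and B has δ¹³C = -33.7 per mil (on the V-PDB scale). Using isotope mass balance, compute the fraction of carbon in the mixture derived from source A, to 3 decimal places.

δ_A = (0.01040668/0.01118000 − 1)×1000 = (0.930830 − 1)×1000 = -69.170 per mil
δ_B = (0.01100846/0.01118000 − 1)×1000 = (0.984657 − 1)×1000 = -15.343 per mil
f_A = (δ_mix − δ_B)/(δ_A − δ_B) = (-33.7 − (-15.343))/(-69.170 − (-15.343))
f_A = -18.357 / -53.826 = 0.3410

0.341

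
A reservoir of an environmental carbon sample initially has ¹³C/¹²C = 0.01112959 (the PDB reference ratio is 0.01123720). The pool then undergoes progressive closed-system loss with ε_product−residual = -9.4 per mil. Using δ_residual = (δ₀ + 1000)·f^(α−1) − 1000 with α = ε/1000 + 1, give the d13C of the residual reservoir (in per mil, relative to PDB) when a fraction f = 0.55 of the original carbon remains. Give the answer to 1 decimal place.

δ₀ = (0.01112959/0.01123720 − 1)×1000 = (0.990424 − 1)×1000 = -9.576 per mil
α − 1 = ε/1000 = -0.0094
f^(α−1) = 0.55^(-0.0094) = 1.005635
δ_res = (-9.576 + 1000) × 1.005635 − 1000 = 996.005 − 1000 = -3.99 per mil

-4.0 per mil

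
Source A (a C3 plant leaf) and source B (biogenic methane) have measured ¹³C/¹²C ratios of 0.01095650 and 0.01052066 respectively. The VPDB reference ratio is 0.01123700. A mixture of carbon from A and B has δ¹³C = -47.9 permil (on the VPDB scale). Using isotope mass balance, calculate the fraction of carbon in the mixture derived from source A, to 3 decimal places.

δ_A = (0.01095650/0.01123700 − 1)×1000 = (0.975038 − 1)×1000 = -24.962 permil
δ_B = (0.01052066/0.01123700 − 1)×1000 = (0.936252 − 1)×1000 = -63.748 permil
f_A = (δ_mix − δ_B)/(δ_A − δ_B) = (-47.9 − (-63.748))/(-24.962 − (-63.748))
f_A = 15.848 / 38.786 = 0.4086

0.409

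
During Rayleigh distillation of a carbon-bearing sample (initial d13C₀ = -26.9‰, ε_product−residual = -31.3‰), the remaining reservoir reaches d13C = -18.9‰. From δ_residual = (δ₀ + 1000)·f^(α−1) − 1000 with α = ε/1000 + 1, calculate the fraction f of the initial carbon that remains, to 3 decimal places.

0.770

α − 1 = ε/1000 = -0.0313
(δ_res + 1000)/(δ₀ + 1000) = (-18.9 + 1000)/(-26.9 + 1000) = 981.1/973.1 = 1.008221
f = 1.008221^(1/-0.0313) = exp(ln(1.008221)/-0.0313) = exp(0.00819/-0.0313)
f = exp(-0.2616) = 0.7698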